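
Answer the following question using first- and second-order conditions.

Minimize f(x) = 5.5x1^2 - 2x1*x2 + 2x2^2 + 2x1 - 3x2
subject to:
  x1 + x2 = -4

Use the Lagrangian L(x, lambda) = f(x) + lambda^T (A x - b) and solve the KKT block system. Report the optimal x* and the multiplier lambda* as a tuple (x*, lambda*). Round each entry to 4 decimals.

Form the Lagrangian:
  L(x, lambda) = (1/2) x^T Q x + c^T x + lambda^T (A x - b)
Stationarity (grad_x L = 0): Q x + c + A^T lambda = 0.
Primal feasibility: A x = b.

This gives the KKT block system:
  [ Q   A^T ] [ x     ]   [-c ]
  [ A    0  ] [ lambda ] = [ b ]

Solving the linear system:
  x*      = (-1.5263, -2.4737)
  lambda* = (9.8421)
  f(x*)   = 21.8684

x* = (-1.5263, -2.4737), lambda* = (9.8421)


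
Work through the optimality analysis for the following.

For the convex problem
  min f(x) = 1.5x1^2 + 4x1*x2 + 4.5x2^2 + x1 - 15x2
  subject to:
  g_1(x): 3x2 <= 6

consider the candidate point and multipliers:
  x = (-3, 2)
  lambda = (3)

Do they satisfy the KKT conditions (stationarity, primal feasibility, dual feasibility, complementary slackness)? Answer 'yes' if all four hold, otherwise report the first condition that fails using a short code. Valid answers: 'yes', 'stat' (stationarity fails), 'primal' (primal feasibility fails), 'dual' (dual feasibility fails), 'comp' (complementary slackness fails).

Gradient of f: grad f(x) = Q x + c = (0, -9)
Constraint values g_i(x) = a_i^T x - b_i:
  g_1((-3, 2)) = 0
Stationarity residual: grad f(x) + sum_i lambda_i a_i = (0, 0)
  -> stationarity OK
Primal feasibility (all g_i <= 0): OK
Dual feasibility (all lambda_i >= 0): OK
Complementary slackness (lambda_i * g_i(x) = 0 for all i): OK

Verdict: yes, KKT holds.

yes


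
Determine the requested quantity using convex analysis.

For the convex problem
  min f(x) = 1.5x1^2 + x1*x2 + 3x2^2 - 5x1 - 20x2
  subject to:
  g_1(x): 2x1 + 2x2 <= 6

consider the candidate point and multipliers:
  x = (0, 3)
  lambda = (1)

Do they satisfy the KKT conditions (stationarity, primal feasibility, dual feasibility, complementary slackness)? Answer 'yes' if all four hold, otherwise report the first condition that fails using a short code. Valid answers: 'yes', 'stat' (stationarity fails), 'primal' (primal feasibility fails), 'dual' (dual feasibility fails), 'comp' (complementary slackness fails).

Gradient of f: grad f(x) = Q x + c = (-2, -2)
Constraint values g_i(x) = a_i^T x - b_i:
  g_1((0, 3)) = 0
Stationarity residual: grad f(x) + sum_i lambda_i a_i = (0, 0)
  -> stationarity OK
Primal feasibility (all g_i <= 0): OK
Dual feasibility (all lambda_i >= 0): OK
Complementary slackness (lambda_i * g_i(x) = 0 for all i): OK

Verdict: yes, KKT holds.

yes


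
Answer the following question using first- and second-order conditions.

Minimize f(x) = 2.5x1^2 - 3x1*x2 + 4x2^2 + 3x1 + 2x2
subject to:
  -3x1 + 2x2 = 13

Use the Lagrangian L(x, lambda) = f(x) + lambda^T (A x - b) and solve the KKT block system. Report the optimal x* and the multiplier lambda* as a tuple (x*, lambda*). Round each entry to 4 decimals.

Form the Lagrangian:
  L(x, lambda) = (1/2) x^T Q x + c^T x + lambda^T (A x - b)
Stationarity (grad_x L = 0): Q x + c + A^T lambda = 0.
Primal feasibility: A x = b.

This gives the KKT block system:
  [ Q   A^T ] [ x     ]   [-c ]
  [ A    0  ] [ lambda ] = [ b ]

Solving the linear system:
  x*      = (-4.6071, -0.4107)
  lambda* = (-6.2679)
  f(x*)   = 33.4196

x* = (-4.6071, -0.4107), lambda* = (-6.2679)


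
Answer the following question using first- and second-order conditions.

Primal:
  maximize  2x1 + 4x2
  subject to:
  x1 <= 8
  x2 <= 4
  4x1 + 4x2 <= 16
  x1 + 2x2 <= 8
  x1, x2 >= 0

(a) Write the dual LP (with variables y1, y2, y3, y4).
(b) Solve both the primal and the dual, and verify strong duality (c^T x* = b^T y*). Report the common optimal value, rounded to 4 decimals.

The standard primal-dual pair for 'max c^T x s.t. A x <= b, x >= 0' is:
  Dual:  min b^T y  s.t.  A^T y >= c,  y >= 0.

So the dual LP is:
  minimize  8y1 + 4y2 + 16y3 + 8y4
  subject to:
    y1 + 4y3 + y4 >= 2
    y2 + 4y3 + 2y4 >= 4
    y1, y2, y3, y4 >= 0

Solving the primal: x* = (0, 4).
  primal value c^T x* = 16.
Solving the dual: y* = (0, 2, 0.5, 0).
  dual value b^T y* = 16.
Strong duality: c^T x* = b^T y*. Confirmed.

16


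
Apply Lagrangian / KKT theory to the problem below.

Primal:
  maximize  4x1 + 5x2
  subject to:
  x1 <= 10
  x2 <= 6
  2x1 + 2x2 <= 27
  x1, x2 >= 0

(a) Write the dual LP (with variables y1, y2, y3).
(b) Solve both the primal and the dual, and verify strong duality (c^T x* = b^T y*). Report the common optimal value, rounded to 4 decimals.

The standard primal-dual pair for 'max c^T x s.t. A x <= b, x >= 0' is:
  Dual:  min b^T y  s.t.  A^T y >= c,  y >= 0.

So the dual LP is:
  minimize  10y1 + 6y2 + 27y3
  subject to:
    y1 + 2y3 >= 4
    y2 + 2y3 >= 5
    y1, y2, y3 >= 0

Solving the primal: x* = (7.5, 6).
  primal value c^T x* = 60.
Solving the dual: y* = (0, 1, 2).
  dual value b^T y* = 60.
Strong duality: c^T x* = b^T y*. Confirmed.

60


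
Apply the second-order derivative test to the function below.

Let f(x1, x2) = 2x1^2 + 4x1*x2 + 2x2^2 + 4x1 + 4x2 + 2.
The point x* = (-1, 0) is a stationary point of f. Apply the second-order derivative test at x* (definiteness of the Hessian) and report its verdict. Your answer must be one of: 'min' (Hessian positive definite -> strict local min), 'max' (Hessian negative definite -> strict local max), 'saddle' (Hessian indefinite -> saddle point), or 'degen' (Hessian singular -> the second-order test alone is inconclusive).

Compute the Hessian H = grad^2 f:
  H = [[4, 4], [4, 4]]
Verify stationarity: grad f(x*) = H x* + g = (0, 0).
Eigenvalues of H: 0, 8.
H has a zero eigenvalue (singular; positive semidefinite but not definite), so H is neither positive definite, negative definite, nor indefinite. The second-order test alone is inconclusive -> degen.
(Indeed, f is constant along the null direction of H through x*, so x* is not a strict local extremum.)

degen


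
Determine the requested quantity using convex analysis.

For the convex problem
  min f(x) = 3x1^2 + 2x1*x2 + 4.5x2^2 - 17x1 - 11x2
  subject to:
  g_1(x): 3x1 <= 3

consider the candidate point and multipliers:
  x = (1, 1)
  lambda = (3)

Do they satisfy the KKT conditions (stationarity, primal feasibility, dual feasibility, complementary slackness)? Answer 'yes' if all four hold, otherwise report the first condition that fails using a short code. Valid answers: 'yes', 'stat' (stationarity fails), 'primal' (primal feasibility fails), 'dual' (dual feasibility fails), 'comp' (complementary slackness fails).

Gradient of f: grad f(x) = Q x + c = (-9, 0)
Constraint values g_i(x) = a_i^T x - b_i:
  g_1((1, 1)) = 0
Stationarity residual: grad f(x) + sum_i lambda_i a_i = (0, 0)
  -> stationarity OK
Primal feasibility (all g_i <= 0): OK
Dual feasibility (all lambda_i >= 0): OK
Complementary slackness (lambda_i * g_i(x) = 0 for all i): OK

Verdict: yes, KKT holds.

yes


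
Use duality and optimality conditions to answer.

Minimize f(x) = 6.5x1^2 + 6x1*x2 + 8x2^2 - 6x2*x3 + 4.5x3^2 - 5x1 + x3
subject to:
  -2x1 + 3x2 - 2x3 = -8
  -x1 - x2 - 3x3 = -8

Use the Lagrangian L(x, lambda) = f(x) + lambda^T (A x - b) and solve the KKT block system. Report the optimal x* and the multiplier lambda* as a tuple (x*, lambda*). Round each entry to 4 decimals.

Form the Lagrangian:
  L(x, lambda) = (1/2) x^T Q x + c^T x + lambda^T (A x - b)
Stationarity (grad_x L = 0): Q x + c + A^T lambda = 0.
Primal feasibility: A x = b.

This gives the KKT block system:
  [ Q   A^T ] [ x     ]   [-c ]
  [ A    0  ] [ lambda ] = [ b ]

Solving the linear system:
  x*      = (1.4699, -0.1928, 2.241)
  lambda* = (4.1325, 4.6867)
  f(x*)   = 32.7229

x* = (1.4699, -0.1928, 2.241), lambda* = (4.1325, 4.6867)


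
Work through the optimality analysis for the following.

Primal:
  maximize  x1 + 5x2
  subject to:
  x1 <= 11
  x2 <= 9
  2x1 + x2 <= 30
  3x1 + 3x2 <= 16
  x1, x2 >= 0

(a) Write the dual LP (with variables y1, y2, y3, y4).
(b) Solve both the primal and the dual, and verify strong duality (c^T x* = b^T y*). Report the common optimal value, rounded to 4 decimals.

The standard primal-dual pair for 'max c^T x s.t. A x <= b, x >= 0' is:
  Dual:  min b^T y  s.t.  A^T y >= c,  y >= 0.

So the dual LP is:
  minimize  11y1 + 9y2 + 30y3 + 16y4
  subject to:
    y1 + 2y3 + 3y4 >= 1
    y2 + y3 + 3y4 >= 5
    y1, y2, y3, y4 >= 0

Solving the primal: x* = (0, 5.3333).
  primal value c^T x* = 26.6667.
Solving the dual: y* = (0, 0, 0, 1.6667).
  dual value b^T y* = 26.6667.
Strong duality: c^T x* = b^T y*. Confirmed.

26.6667


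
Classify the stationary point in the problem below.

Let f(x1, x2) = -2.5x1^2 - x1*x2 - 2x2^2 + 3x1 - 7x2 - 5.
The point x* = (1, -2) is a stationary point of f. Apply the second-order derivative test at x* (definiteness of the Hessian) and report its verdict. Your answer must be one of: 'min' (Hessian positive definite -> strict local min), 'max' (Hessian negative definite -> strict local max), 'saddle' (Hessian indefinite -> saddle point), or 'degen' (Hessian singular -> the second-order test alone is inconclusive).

Compute the Hessian H = grad^2 f:
  H = [[-5, -1], [-1, -4]]
Verify stationarity: grad f(x*) = H x* + g = (0, 0).
Eigenvalues of H: -5.618, -3.382.
Both eigenvalues < 0, so H is negative definite -> x* is a strict local max.

max


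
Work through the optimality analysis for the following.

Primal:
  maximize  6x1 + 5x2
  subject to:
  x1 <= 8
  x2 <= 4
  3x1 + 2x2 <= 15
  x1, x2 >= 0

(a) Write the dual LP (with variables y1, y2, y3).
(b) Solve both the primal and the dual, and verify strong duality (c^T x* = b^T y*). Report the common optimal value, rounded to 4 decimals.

The standard primal-dual pair for 'max c^T x s.t. A x <= b, x >= 0' is:
  Dual:  min b^T y  s.t.  A^T y >= c,  y >= 0.

So the dual LP is:
  minimize  8y1 + 4y2 + 15y3
  subject to:
    y1 + 3y3 >= 6
    y2 + 2y3 >= 5
    y1, y2, y3 >= 0

Solving the primal: x* = (2.3333, 4).
  primal value c^T x* = 34.
Solving the dual: y* = (0, 1, 2).
  dual value b^T y* = 34.
Strong duality: c^T x* = b^T y*. Confirmed.

34


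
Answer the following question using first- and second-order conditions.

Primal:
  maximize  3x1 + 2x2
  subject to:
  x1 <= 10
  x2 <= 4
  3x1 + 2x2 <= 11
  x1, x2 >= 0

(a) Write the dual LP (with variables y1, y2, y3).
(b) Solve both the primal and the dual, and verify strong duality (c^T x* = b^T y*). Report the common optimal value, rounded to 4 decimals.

The standard primal-dual pair for 'max c^T x s.t. A x <= b, x >= 0' is:
  Dual:  min b^T y  s.t.  A^T y >= c,  y >= 0.

So the dual LP is:
  minimize  10y1 + 4y2 + 11y3
  subject to:
    y1 + 3y3 >= 3
    y2 + 2y3 >= 2
    y1, y2, y3 >= 0

Solving the primal: x* = (3.6667, 0).
  primal value c^T x* = 11.
Solving the dual: y* = (0, 0, 1).
  dual value b^T y* = 11.
Strong duality: c^T x* = b^T y*. Confirmed.

11


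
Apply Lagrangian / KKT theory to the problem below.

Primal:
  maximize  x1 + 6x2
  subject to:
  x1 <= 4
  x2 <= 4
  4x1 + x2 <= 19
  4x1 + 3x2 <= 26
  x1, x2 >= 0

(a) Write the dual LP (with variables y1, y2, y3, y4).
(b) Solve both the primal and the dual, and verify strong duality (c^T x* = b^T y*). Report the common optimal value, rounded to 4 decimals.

The standard primal-dual pair for 'max c^T x s.t. A x <= b, x >= 0' is:
  Dual:  min b^T y  s.t.  A^T y >= c,  y >= 0.

So the dual LP is:
  minimize  4y1 + 4y2 + 19y3 + 26y4
  subject to:
    y1 + 4y3 + 4y4 >= 1
    y2 + y3 + 3y4 >= 6
    y1, y2, y3, y4 >= 0

Solving the primal: x* = (3.5, 4).
  primal value c^T x* = 27.5.
Solving the dual: y* = (0, 5.25, 0, 0.25).
  dual value b^T y* = 27.5.
Strong duality: c^T x* = b^T y*. Confirmed.

27.5


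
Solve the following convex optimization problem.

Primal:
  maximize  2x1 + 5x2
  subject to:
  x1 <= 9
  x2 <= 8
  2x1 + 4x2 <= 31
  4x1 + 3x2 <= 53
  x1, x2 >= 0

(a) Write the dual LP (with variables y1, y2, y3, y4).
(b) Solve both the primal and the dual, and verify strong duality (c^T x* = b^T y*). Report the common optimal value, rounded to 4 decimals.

The standard primal-dual pair for 'max c^T x s.t. A x <= b, x >= 0' is:
  Dual:  min b^T y  s.t.  A^T y >= c,  y >= 0.

So the dual LP is:
  minimize  9y1 + 8y2 + 31y3 + 53y4
  subject to:
    y1 + 2y3 + 4y4 >= 2
    y2 + 4y3 + 3y4 >= 5
    y1, y2, y3, y4 >= 0

Solving the primal: x* = (0, 7.75).
  primal value c^T x* = 38.75.
Solving the dual: y* = (0, 0, 1.25, 0).
  dual value b^T y* = 38.75.
Strong duality: c^T x* = b^T y*. Confirmed.

38.75


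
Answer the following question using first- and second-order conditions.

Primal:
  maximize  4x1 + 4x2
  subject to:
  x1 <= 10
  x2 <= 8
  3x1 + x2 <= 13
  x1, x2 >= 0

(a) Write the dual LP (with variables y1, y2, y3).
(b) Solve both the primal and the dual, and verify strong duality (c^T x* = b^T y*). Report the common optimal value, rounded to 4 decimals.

The standard primal-dual pair for 'max c^T x s.t. A x <= b, x >= 0' is:
  Dual:  min b^T y  s.t.  A^T y >= c,  y >= 0.

So the dual LP is:
  minimize  10y1 + 8y2 + 13y3
  subject to:
    y1 + 3y3 >= 4
    y2 + y3 >= 4
    y1, y2, y3 >= 0

Solving the primal: x* = (1.6667, 8).
  primal value c^T x* = 38.6667.
Solving the dual: y* = (0, 2.6667, 1.3333).
  dual value b^T y* = 38.6667.
Strong duality: c^T x* = b^T y*. Confirmed.

38.6667


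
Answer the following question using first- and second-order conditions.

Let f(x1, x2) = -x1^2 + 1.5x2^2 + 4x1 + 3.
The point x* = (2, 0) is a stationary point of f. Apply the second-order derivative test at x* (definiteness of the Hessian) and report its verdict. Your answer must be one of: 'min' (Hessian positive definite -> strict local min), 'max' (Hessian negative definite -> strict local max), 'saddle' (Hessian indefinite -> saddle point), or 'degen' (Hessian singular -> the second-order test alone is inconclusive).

Compute the Hessian H = grad^2 f:
  H = [[-2, 0], [0, 3]]
Verify stationarity: grad f(x*) = H x* + g = (0, 0).
Eigenvalues of H: -2, 3.
Eigenvalues have mixed signs, so H is indefinite -> x* is a saddle point.

saddle


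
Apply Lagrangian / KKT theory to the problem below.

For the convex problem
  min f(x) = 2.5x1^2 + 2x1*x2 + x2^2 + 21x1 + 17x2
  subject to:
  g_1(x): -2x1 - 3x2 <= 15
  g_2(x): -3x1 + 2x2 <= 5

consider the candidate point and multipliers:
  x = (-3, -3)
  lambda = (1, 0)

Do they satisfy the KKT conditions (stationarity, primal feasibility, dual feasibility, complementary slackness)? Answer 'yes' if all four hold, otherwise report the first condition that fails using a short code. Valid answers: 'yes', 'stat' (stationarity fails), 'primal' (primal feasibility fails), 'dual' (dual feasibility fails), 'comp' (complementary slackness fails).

Gradient of f: grad f(x) = Q x + c = (0, 5)
Constraint values g_i(x) = a_i^T x - b_i:
  g_1((-3, -3)) = 0
  g_2((-3, -3)) = -2
Stationarity residual: grad f(x) + sum_i lambda_i a_i = (-2, 2)
  -> stationarity FAILS
Primal feasibility (all g_i <= 0): OK
Dual feasibility (all lambda_i >= 0): OK
Complementary slackness (lambda_i * g_i(x) = 0 for all i): OK

Verdict: the first failing condition is stationarity -> stat.

stat


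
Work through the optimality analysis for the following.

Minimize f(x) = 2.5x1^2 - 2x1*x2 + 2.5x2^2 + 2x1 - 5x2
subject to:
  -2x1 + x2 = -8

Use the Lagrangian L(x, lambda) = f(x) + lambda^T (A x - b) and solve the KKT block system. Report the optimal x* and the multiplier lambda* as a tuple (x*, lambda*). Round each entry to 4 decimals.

Form the Lagrangian:
  L(x, lambda) = (1/2) x^T Q x + c^T x + lambda^T (A x - b)
Stationarity (grad_x L = 0): Q x + c + A^T lambda = 0.
Primal feasibility: A x = b.

This gives the KKT block system:
  [ Q   A^T ] [ x     ]   [-c ]
  [ A    0  ] [ lambda ] = [ b ]

Solving the linear system:
  x*      = (4.2353, 0.4706)
  lambda* = (11.1176)
  f(x*)   = 47.5294

x* = (4.2353, 0.4706), lambda* = (11.1176)


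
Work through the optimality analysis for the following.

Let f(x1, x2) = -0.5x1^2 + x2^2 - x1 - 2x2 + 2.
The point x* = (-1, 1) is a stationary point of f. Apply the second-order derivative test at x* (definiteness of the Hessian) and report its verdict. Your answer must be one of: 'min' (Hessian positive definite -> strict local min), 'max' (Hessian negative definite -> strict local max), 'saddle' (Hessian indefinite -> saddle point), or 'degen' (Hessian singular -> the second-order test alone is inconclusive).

Compute the Hessian H = grad^2 f:
  H = [[-1, 0], [0, 2]]
Verify stationarity: grad f(x*) = H x* + g = (0, 0).
Eigenvalues of H: -1, 2.
Eigenvalues have mixed signs, so H is indefinite -> x* is a saddle point.

saddle


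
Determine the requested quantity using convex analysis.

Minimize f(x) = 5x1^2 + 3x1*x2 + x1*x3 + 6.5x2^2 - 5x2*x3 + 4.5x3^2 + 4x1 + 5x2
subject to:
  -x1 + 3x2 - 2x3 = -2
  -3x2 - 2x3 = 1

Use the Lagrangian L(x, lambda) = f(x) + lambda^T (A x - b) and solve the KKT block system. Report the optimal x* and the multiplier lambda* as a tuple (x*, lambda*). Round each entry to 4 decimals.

Form the Lagrangian:
  L(x, lambda) = (1/2) x^T Q x + c^T x + lambda^T (A x - b)
Stationarity (grad_x L = 0): Q x + c + A^T lambda = 0.
Primal feasibility: A x = b.

This gives the KKT block system:
  [ Q   A^T ] [ x     ]   [-c ]
  [ A    0  ] [ lambda ] = [ b ]

Solving the linear system:
  x*      = (-0.0933, -0.5155, 0.2733)
  lambda* = (1.7941, 0.678)
  f(x*)   = -0.0202

x* = (-0.0933, -0.5155, 0.2733), lambda* = (1.7941, 0.678)


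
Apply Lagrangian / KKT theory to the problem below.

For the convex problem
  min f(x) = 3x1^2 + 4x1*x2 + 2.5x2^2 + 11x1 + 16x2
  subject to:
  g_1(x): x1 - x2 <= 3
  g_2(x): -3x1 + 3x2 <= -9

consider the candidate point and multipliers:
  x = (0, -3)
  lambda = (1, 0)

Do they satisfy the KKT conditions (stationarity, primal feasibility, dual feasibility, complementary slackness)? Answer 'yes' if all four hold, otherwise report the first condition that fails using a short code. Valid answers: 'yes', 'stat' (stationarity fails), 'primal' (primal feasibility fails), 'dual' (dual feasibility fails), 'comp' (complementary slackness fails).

Gradient of f: grad f(x) = Q x + c = (-1, 1)
Constraint values g_i(x) = a_i^T x - b_i:
  g_1((0, -3)) = 0
  g_2((0, -3)) = 0
Stationarity residual: grad f(x) + sum_i lambda_i a_i = (0, 0)
  -> stationarity OK
Primal feasibility (all g_i <= 0): OK
Dual feasibility (all lambda_i >= 0): OK
Complementary slackness (lambda_i * g_i(x) = 0 for all i): OK

Verdict: yes, KKT holds.

yes


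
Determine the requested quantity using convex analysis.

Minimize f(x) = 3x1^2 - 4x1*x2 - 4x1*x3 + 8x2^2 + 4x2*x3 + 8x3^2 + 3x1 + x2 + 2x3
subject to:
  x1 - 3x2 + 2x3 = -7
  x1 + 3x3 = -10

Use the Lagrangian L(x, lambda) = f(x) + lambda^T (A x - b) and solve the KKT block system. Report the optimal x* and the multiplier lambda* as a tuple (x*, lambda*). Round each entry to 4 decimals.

Form the Lagrangian:
  L(x, lambda) = (1/2) x^T Q x + c^T x + lambda^T (A x - b)
Stationarity (grad_x L = 0): Q x + c + A^T lambda = 0.
Primal feasibility: A x = b.

This gives the KKT block system:
  [ Q   A^T ] [ x     ]   [-c ]
  [ A    0  ] [ lambda ] = [ b ]

Solving the linear system:
  x*      = (-3.3499, -0.2611, -2.2167)
  lambda* = (0.4517, 6.7363)
  f(x*)   = 27.8903

x* = (-3.3499, -0.2611, -2.2167), lambda* = (0.4517, 6.7363)


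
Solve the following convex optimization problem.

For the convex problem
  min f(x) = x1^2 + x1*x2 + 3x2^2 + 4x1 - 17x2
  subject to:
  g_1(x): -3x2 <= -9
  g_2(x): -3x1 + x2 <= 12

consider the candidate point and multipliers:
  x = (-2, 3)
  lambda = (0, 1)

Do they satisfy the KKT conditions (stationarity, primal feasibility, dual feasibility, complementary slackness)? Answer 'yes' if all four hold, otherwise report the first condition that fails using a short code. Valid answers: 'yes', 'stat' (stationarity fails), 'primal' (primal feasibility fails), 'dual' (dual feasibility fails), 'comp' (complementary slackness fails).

Gradient of f: grad f(x) = Q x + c = (3, -1)
Constraint values g_i(x) = a_i^T x - b_i:
  g_1((-2, 3)) = 0
  g_2((-2, 3)) = -3
Stationarity residual: grad f(x) + sum_i lambda_i a_i = (0, 0)
  -> stationarity OK
Primal feasibility (all g_i <= 0): OK
Dual feasibility (all lambda_i >= 0): OK
Complementary slackness (lambda_i * g_i(x) = 0 for all i): FAILS

Verdict: the first failing condition is complementary_slackness -> comp.

comp


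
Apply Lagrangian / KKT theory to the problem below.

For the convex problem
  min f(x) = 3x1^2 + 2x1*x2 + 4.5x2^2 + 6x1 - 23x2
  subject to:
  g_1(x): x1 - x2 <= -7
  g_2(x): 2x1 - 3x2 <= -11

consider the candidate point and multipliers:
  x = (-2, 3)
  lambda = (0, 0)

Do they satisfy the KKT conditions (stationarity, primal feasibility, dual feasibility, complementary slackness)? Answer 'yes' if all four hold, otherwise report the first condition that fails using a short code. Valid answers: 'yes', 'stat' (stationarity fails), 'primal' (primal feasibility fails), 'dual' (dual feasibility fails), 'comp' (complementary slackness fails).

Gradient of f: grad f(x) = Q x + c = (0, 0)
Constraint values g_i(x) = a_i^T x - b_i:
  g_1((-2, 3)) = 2
  g_2((-2, 3)) = -2
Stationarity residual: grad f(x) + sum_i lambda_i a_i = (0, 0)
  -> stationarity OK
Primal feasibility (all g_i <= 0): FAILS
Dual feasibility (all lambda_i >= 0): OK
Complementary slackness (lambda_i * g_i(x) = 0 for all i): OK

Verdict: the first failing condition is primal_feasibility -> primal.

primal


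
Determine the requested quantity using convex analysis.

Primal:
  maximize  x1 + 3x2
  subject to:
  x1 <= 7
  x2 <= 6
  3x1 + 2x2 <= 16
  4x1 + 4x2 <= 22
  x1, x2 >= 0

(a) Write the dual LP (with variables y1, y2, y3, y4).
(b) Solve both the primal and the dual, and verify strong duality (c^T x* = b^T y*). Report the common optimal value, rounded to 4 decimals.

The standard primal-dual pair for 'max c^T x s.t. A x <= b, x >= 0' is:
  Dual:  min b^T y  s.t.  A^T y >= c,  y >= 0.

So the dual LP is:
  minimize  7y1 + 6y2 + 16y3 + 22y4
  subject to:
    y1 + 3y3 + 4y4 >= 1
    y2 + 2y3 + 4y4 >= 3
    y1, y2, y3, y4 >= 0

Solving the primal: x* = (0, 5.5).
  primal value c^T x* = 16.5.
Solving the dual: y* = (0, 0, 0, 0.75).
  dual value b^T y* = 16.5.
Strong duality: c^T x* = b^T y*. Confirmed.

16.5


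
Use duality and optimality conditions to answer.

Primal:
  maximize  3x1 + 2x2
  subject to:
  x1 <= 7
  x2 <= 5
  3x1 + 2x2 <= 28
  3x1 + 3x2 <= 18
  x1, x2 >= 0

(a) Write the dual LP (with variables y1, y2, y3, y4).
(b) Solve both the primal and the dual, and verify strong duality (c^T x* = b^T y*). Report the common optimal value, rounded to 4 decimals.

The standard primal-dual pair for 'max c^T x s.t. A x <= b, x >= 0' is:
  Dual:  min b^T y  s.t.  A^T y >= c,  y >= 0.

So the dual LP is:
  minimize  7y1 + 5y2 + 28y3 + 18y4
  subject to:
    y1 + 3y3 + 3y4 >= 3
    y2 + 2y3 + 3y4 >= 2
    y1, y2, y3, y4 >= 0

Solving the primal: x* = (6, 0).
  primal value c^T x* = 18.
Solving the dual: y* = (0, 0, 0, 1).
  dual value b^T y* = 18.
Strong duality: c^T x* = b^T y*. Confirmed.

18


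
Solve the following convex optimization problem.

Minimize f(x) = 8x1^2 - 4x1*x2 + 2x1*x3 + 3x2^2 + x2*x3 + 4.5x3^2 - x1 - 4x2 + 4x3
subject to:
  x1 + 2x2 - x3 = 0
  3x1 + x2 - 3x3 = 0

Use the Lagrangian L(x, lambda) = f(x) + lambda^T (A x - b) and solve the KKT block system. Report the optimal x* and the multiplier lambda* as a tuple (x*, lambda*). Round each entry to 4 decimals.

Form the Lagrangian:
  L(x, lambda) = (1/2) x^T Q x + c^T x + lambda^T (A x - b)
Stationarity (grad_x L = 0): Q x + c + A^T lambda = 0.
Primal feasibility: A x = b.

This gives the KKT block system:
  [ Q   A^T ] [ x     ]   [-c ]
  [ A    0  ] [ lambda ] = [ b ]

Solving the linear system:
  x*      = (-0.1034, 0, -0.1034)
  lambda* = (1.6414, 0.4069)
  f(x*)   = -0.1552

x* = (-0.1034, 0, -0.1034), lambda* = (1.6414, 0.4069)


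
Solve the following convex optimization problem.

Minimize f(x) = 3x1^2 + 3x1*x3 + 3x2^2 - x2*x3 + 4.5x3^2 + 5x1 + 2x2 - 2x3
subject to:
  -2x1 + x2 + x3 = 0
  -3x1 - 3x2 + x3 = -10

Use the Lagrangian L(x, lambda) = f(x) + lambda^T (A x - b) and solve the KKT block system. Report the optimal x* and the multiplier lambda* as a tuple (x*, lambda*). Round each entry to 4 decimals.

Form the Lagrangian:
  L(x, lambda) = (1/2) x^T Q x + c^T x + lambda^T (A x - b)
Stationarity (grad_x L = 0): Q x + c + A^T lambda = 0.
Primal feasibility: A x = b.

This gives the KKT block system:
  [ Q   A^T ] [ x     ]   [-c ]
  [ A    0  ] [ lambda ] = [ b ]

Solving the linear system:
  x*      = (1.0235, 2.2441, -0.1972)
  lambda* = (-1.7042, 4.6526)
  f(x*)   = 28.2629

x* = (1.0235, 2.2441, -0.1972), lambda* = (-1.7042, 4.6526)


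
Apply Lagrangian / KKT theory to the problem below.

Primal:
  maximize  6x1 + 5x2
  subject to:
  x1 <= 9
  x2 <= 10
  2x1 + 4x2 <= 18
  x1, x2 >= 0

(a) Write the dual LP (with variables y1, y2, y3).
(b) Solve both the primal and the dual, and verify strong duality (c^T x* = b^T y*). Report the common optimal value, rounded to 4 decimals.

The standard primal-dual pair for 'max c^T x s.t. A x <= b, x >= 0' is:
  Dual:  min b^T y  s.t.  A^T y >= c,  y >= 0.

So the dual LP is:
  minimize  9y1 + 10y2 + 18y3
  subject to:
    y1 + 2y3 >= 6
    y2 + 4y3 >= 5
    y1, y2, y3 >= 0

Solving the primal: x* = (9, 0).
  primal value c^T x* = 54.
Solving the dual: y* = (3.5, 0, 1.25).
  dual value b^T y* = 54.
Strong duality: c^T x* = b^T y*. Confirmed.

54


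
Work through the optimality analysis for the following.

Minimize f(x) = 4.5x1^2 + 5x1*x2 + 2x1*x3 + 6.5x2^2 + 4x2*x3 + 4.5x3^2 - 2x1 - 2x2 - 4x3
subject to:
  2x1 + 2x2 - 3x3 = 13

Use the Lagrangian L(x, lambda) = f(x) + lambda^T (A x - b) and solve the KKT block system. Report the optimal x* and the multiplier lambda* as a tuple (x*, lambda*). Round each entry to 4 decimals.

Form the Lagrangian:
  L(x, lambda) = (1/2) x^T Q x + c^T x + lambda^T (A x - b)
Stationarity (grad_x L = 0): Q x + c + A^T lambda = 0.
Primal feasibility: A x = b.

This gives the KKT block system:
  [ Q   A^T ] [ x     ]   [-c ]
  [ A    0  ] [ lambda ] = [ b ]

Solving the linear system:
  x*      = (1.4066, 1.3305, -2.5086)
  lambda* = (-6.1474)
  f(x*)   = 42.2383

x* = (1.4066, 1.3305, -2.5086), lambda* = (-6.1474)


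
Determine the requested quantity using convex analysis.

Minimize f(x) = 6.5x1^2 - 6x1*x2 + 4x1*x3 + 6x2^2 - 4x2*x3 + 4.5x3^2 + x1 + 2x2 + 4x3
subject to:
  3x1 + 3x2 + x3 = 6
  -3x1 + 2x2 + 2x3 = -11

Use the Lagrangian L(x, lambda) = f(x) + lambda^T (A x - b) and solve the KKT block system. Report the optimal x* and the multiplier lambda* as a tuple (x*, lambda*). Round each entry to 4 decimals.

Form the Lagrangian:
  L(x, lambda) = (1/2) x^T Q x + c^T x + lambda^T (A x - b)
Stationarity (grad_x L = 0): Q x + c + A^T lambda = 0.
Primal feasibility: A x = b.

This gives the KKT block system:
  [ Q   A^T ] [ x     ]   [-c ]
  [ A    0  ] [ lambda ] = [ b ]

Solving the linear system:
  x*      = (2.4335, 0.2746, -2.1243)
  lambda* = (-2.837, 4.66)
  f(x*)   = 31.3838

x* = (2.4335, 0.2746, -2.1243), lambda* = (-2.837, 4.66)


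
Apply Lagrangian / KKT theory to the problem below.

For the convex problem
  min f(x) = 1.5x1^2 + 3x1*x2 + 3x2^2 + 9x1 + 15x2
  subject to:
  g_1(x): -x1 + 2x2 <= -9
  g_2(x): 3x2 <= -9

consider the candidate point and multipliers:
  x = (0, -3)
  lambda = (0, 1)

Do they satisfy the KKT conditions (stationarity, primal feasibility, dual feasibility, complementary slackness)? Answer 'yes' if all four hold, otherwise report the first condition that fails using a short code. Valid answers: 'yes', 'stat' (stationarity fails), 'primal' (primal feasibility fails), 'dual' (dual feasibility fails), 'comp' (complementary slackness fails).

Gradient of f: grad f(x) = Q x + c = (0, -3)
Constraint values g_i(x) = a_i^T x - b_i:
  g_1((0, -3)) = 3
  g_2((0, -3)) = 0
Stationarity residual: grad f(x) + sum_i lambda_i a_i = (0, 0)
  -> stationarity OK
Primal feasibility (all g_i <= 0): FAILS
Dual feasibility (all lambda_i >= 0): OK
Complementary slackness (lambda_i * g_i(x) = 0 for all i): OK

Verdict: the first failing condition is primal_feasibility -> primal.

primal


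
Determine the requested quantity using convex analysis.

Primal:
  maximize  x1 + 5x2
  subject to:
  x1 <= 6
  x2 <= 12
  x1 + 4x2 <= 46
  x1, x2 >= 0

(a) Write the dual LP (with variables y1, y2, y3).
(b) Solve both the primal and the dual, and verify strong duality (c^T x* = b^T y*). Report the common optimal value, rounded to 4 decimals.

The standard primal-dual pair for 'max c^T x s.t. A x <= b, x >= 0' is:
  Dual:  min b^T y  s.t.  A^T y >= c,  y >= 0.

So the dual LP is:
  minimize  6y1 + 12y2 + 46y3
  subject to:
    y1 + y3 >= 1
    y2 + 4y3 >= 5
    y1, y2, y3 >= 0

Solving the primal: x* = (0, 11.5).
  primal value c^T x* = 57.5.
Solving the dual: y* = (0, 0, 1.25).
  dual value b^T y* = 57.5.
Strong duality: c^T x* = b^T y*. Confirmed.

57.5


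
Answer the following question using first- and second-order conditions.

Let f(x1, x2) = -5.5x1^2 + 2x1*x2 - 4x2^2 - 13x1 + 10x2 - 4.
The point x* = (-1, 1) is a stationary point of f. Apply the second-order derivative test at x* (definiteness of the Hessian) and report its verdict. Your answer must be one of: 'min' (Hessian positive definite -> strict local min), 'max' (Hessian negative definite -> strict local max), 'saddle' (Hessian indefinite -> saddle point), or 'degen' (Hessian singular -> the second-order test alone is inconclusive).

Compute the Hessian H = grad^2 f:
  H = [[-11, 2], [2, -8]]
Verify stationarity: grad f(x*) = H x* + g = (0, 0).
Eigenvalues of H: -12, -7.
Both eigenvalues < 0, so H is negative definite -> x* is a strict local max.

max


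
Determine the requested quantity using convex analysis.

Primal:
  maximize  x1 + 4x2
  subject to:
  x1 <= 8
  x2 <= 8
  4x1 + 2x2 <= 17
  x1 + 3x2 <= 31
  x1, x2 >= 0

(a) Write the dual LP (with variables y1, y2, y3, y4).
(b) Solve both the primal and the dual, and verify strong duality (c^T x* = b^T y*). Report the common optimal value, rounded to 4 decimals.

The standard primal-dual pair for 'max c^T x s.t. A x <= b, x >= 0' is:
  Dual:  min b^T y  s.t.  A^T y >= c,  y >= 0.

So the dual LP is:
  minimize  8y1 + 8y2 + 17y3 + 31y4
  subject to:
    y1 + 4y3 + y4 >= 1
    y2 + 2y3 + 3y4 >= 4
    y1, y2, y3, y4 >= 0

Solving the primal: x* = (0.25, 8).
  primal value c^T x* = 32.25.
Solving the dual: y* = (0, 3.5, 0.25, 0).
  dual value b^T y* = 32.25.
Strong duality: c^T x* = b^T y*. Confirmed.

32.25


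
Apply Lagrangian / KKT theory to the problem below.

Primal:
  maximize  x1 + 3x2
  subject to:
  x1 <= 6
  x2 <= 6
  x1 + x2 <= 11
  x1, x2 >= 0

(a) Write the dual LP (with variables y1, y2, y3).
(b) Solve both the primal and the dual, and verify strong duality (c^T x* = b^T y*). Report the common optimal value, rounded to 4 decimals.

The standard primal-dual pair for 'max c^T x s.t. A x <= b, x >= 0' is:
  Dual:  min b^T y  s.t.  A^T y >= c,  y >= 0.

So the dual LP is:
  minimize  6y1 + 6y2 + 11y3
  subject to:
    y1 + y3 >= 1
    y2 + y3 >= 3
    y1, y2, y3 >= 0

Solving the primal: x* = (5, 6).
  primal value c^T x* = 23.
Solving the dual: y* = (0, 2, 1).
  dual value b^T y* = 23.
Strong duality: c^T x* = b^T y*. Confirmed.

23


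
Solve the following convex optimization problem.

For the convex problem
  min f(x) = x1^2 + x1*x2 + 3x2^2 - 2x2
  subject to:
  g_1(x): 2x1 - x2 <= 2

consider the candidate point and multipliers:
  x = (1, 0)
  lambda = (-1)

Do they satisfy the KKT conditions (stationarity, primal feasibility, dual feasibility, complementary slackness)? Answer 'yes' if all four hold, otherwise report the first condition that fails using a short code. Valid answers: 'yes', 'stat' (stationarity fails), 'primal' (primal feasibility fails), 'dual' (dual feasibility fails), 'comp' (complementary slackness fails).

Gradient of f: grad f(x) = Q x + c = (2, -1)
Constraint values g_i(x) = a_i^T x - b_i:
  g_1((1, 0)) = 0
Stationarity residual: grad f(x) + sum_i lambda_i a_i = (0, 0)
  -> stationarity OK
Primal feasibility (all g_i <= 0): OK
Dual feasibility (all lambda_i >= 0): FAILS
Complementary slackness (lambda_i * g_i(x) = 0 for all i): OK

Verdict: the first failing condition is dual_feasibility -> dual.

dual


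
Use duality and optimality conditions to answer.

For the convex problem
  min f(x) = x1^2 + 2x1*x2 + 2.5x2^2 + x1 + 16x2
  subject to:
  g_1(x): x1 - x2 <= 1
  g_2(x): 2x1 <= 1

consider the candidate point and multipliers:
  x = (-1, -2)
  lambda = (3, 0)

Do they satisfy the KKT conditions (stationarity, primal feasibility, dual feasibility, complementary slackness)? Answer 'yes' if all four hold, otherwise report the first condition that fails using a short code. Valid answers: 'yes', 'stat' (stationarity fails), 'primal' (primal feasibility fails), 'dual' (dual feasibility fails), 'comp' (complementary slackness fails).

Gradient of f: grad f(x) = Q x + c = (-5, 4)
Constraint values g_i(x) = a_i^T x - b_i:
  g_1((-1, -2)) = 0
  g_2((-1, -2)) = -3
Stationarity residual: grad f(x) + sum_i lambda_i a_i = (-2, 1)
  -> stationarity FAILS
Primal feasibility (all g_i <= 0): OK
Dual feasibility (all lambda_i >= 0): OK
Complementary slackness (lambda_i * g_i(x) = 0 for all i): OK

Verdict: the first failing condition is stationarity -> stat.

stat


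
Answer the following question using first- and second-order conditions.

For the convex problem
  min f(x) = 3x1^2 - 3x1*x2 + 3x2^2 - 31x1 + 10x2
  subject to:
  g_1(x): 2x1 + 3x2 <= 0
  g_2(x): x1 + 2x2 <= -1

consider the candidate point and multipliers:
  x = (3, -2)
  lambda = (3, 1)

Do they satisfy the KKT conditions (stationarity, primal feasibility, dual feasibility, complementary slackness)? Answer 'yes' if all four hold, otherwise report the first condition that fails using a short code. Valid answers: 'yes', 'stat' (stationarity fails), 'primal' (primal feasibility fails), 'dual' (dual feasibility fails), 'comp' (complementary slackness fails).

Gradient of f: grad f(x) = Q x + c = (-7, -11)
Constraint values g_i(x) = a_i^T x - b_i:
  g_1((3, -2)) = 0
  g_2((3, -2)) = 0
Stationarity residual: grad f(x) + sum_i lambda_i a_i = (0, 0)
  -> stationarity OK
Primal feasibility (all g_i <= 0): OK
Dual feasibility (all lambda_i >= 0): OK
Complementary slackness (lambda_i * g_i(x) = 0 for all i): OK

Verdict: yes, KKT holds.

yes


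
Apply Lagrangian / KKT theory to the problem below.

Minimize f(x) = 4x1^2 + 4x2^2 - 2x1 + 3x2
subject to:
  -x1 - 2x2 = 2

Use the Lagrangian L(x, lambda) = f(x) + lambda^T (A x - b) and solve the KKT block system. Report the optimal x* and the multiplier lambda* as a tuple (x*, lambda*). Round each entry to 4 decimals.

Form the Lagrangian:
  L(x, lambda) = (1/2) x^T Q x + c^T x + lambda^T (A x - b)
Stationarity (grad_x L = 0): Q x + c + A^T lambda = 0.
Primal feasibility: A x = b.

This gives the KKT block system:
  [ Q   A^T ] [ x     ]   [-c ]
  [ A    0  ] [ lambda ] = [ b ]

Solving the linear system:
  x*      = (-0.05, -0.975)
  lambda* = (-2.4)
  f(x*)   = 0.9875

x* = (-0.05, -0.975), lambda* = (-2.4)


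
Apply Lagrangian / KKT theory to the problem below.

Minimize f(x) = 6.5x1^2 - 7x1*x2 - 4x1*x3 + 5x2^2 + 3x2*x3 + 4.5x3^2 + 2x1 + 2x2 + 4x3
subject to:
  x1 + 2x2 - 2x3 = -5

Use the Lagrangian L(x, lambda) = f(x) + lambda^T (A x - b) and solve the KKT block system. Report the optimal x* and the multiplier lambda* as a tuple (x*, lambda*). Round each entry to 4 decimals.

Form the Lagrangian:
  L(x, lambda) = (1/2) x^T Q x + c^T x + lambda^T (A x - b)
Stationarity (grad_x L = 0): Q x + c + A^T lambda = 0.
Primal feasibility: A x = b.

This gives the KKT block system:
  [ Q   A^T ] [ x     ]   [-c ]
  [ A    0  ] [ lambda ] = [ b ]

Solving the linear system:
  x*      = (-1.2146, -1.6829, 0.2098)
  lambda* = (2.8488)
  f(x*)   = 4.6439

x* = (-1.2146, -1.6829, 0.2098), lambda* = (2.8488)


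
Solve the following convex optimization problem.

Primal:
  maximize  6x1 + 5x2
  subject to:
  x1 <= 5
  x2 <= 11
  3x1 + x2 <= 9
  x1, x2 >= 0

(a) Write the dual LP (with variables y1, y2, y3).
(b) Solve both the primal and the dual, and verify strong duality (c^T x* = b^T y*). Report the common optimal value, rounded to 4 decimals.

The standard primal-dual pair for 'max c^T x s.t. A x <= b, x >= 0' is:
  Dual:  min b^T y  s.t.  A^T y >= c,  y >= 0.

So the dual LP is:
  minimize  5y1 + 11y2 + 9y3
  subject to:
    y1 + 3y3 >= 6
    y2 + y3 >= 5
    y1, y2, y3 >= 0

Solving the primal: x* = (0, 9).
  primal value c^T x* = 45.
Solving the dual: y* = (0, 0, 5).
  dual value b^T y* = 45.
Strong duality: c^T x* = b^T y*. Confirmed.

45


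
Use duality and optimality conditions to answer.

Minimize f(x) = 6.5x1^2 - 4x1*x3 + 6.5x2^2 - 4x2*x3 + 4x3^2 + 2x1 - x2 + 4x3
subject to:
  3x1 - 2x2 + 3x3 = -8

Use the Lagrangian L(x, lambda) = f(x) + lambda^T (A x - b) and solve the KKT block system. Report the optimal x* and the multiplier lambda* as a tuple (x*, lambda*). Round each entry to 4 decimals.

Form the Lagrangian:
  L(x, lambda) = (1/2) x^T Q x + c^T x + lambda^T (A x - b)
Stationarity (grad_x L = 0): Q x + c + A^T lambda = 0.
Primal feasibility: A x = b.

This gives the KKT block system:
  [ Q   A^T ] [ x     ]   [-c ]
  [ A    0  ] [ lambda ] = [ b ]

Solving the linear system:
  x*      = (-1.0636, -0.2108, -1.7436)
  lambda* = (1.6172)
  f(x*)   = 2.0235

x* = (-1.0636, -0.2108, -1.7436), lambda* = (1.6172)


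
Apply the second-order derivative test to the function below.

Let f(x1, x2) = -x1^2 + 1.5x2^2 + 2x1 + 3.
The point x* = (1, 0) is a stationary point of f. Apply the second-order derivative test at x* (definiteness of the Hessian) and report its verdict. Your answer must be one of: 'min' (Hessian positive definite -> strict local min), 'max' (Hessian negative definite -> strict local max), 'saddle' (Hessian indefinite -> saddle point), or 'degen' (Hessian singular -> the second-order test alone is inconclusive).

Compute the Hessian H = grad^2 f:
  H = [[-2, 0], [0, 3]]
Verify stationarity: grad f(x*) = H x* + g = (0, 0).
Eigenvalues of H: -2, 3.
Eigenvalues have mixed signs, so H is indefinite -> x* is a saddle point.

saddle


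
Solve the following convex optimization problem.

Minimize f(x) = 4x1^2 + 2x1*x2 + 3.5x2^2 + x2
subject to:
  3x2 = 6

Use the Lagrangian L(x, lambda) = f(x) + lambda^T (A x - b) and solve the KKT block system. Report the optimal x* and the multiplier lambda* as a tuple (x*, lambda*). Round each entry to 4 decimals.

Form the Lagrangian:
  L(x, lambda) = (1/2) x^T Q x + c^T x + lambda^T (A x - b)
Stationarity (grad_x L = 0): Q x + c + A^T lambda = 0.
Primal feasibility: A x = b.

This gives the KKT block system:
  [ Q   A^T ] [ x     ]   [-c ]
  [ A    0  ] [ lambda ] = [ b ]

Solving the linear system:
  x*      = (-0.5, 2)
  lambda* = (-4.6667)
  f(x*)   = 15

x* = (-0.5, 2), lambda* = (-4.6667)


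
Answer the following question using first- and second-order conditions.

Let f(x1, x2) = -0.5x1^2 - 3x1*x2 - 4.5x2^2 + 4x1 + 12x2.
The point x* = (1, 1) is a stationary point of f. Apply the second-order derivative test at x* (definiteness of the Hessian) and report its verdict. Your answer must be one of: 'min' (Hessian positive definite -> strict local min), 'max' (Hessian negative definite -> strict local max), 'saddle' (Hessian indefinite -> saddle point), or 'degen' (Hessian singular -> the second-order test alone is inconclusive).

Compute the Hessian H = grad^2 f:
  H = [[-1, -3], [-3, -9]]
Verify stationarity: grad f(x*) = H x* + g = (0, 0).
Eigenvalues of H: -10, 0.
H has a zero eigenvalue (singular; negative semidefinite but not definite), so H is neither positive definite, negative definite, nor indefinite. The second-order test alone is inconclusive -> degen.
(Indeed, f is constant along the null direction of H through x*, so x* is not a strict local extremum.)

degen


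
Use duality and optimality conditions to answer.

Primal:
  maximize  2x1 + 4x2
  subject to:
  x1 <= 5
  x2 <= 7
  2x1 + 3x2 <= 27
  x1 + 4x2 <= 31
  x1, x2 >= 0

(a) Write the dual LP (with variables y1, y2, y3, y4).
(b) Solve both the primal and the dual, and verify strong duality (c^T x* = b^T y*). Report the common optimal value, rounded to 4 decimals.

The standard primal-dual pair for 'max c^T x s.t. A x <= b, x >= 0' is:
  Dual:  min b^T y  s.t.  A^T y >= c,  y >= 0.

So the dual LP is:
  minimize  5y1 + 7y2 + 27y3 + 31y4
  subject to:
    y1 + 2y3 + y4 >= 2
    y2 + 3y3 + 4y4 >= 4
    y1, y2, y3, y4 >= 0

Solving the primal: x* = (3, 7).
  primal value c^T x* = 34.
Solving the dual: y* = (0, 1, 1, 0).
  dual value b^T y* = 34.
Strong duality: c^T x* = b^T y*. Confirmed.

34
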